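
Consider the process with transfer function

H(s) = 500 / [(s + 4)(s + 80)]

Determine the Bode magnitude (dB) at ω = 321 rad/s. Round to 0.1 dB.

-46.5 dB

At s = jω = j321:
pole (s+4): 4 + j321 → |·| = √(4²+321²) = √103057 ≈ 321.02, ∠ = arctan(321/4) ≈ 89.29°
pole (s+80): 80 + j321 → |·| = √(80²+321²) = √109441 ≈ 330.82, ∠ = arctan(321/80) ≈ 76.01°
|H| = 500 / 1.062e+05 ≈ 0.0047081
Gain = 20 log₁₀(0.0047081) ≈ -46.54 dB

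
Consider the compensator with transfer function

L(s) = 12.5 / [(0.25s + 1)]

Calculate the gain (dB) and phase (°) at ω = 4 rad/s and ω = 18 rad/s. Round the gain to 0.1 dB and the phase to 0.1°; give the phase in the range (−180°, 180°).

At ω = 4 rad/s:
pole (1 + j4·0.25) = 1 + j1 → |·| ≈ 1.4142, ∠ ≈ 45.00°
|L| = 12.5 · 1 / (1.4142) ≈ 8.8389
Gain = 20 log₁₀(8.8389) ≈ 18.93 dB
∠L = (0°) − (45.00°) = -45.00°

At ω = 18 rad/s:
pole (1 + j18·0.25) = 1 + j4.5 → |·| ≈ 4.6098, ∠ ≈ 77.47°
|L| = 12.5 · 1 / (4.6098) ≈ 2.7116
Gain = 20 log₁₀(2.7116) ≈ 8.66 dB
∠L = (0°) − (77.47°) = -77.47°

ω = 4: 18.9 dB, -45.0°; ω = 18: 8.7 dB, -77.5°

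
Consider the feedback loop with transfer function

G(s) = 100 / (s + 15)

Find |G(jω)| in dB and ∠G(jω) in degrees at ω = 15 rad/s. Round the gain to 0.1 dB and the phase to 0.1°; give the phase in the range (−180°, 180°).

13.5 dB, -45.0°

Substitute s = j15:
Numerator: 100 = 100 + j0
Denominator: (j15) + 15 = 15 + j15
|N| = √(100² + 0²) ≈ 100, ∠N ≈ 0.00°
|D| = √(15² + 15²) ≈ 21.213, ∠D ≈ 45.00°
|G| = 100 / 21.213 ≈ 4.7141
Gain = 20 log₁₀(4.7141) ≈ 13.47 dB
∠G = 0.00° − 45.00° = -45.00°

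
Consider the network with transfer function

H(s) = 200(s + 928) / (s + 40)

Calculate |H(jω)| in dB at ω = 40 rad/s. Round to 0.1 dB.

At s = jω = j40:
zero (s+928): 928 + j40 → |·| = √(928²+40²) = √862784 ≈ 928.86, ∠ = arctan(40/928) ≈ 2.47°
pole (s+40): 40 + j40 → |·| = √(40²+40²) = √3200 ≈ 56.569, ∠ = arctan(40/40) ≈ 45.00°
|H| = 200 · 928.86 / 56.569 ≈ 3284
Gain = 20 log₁₀(3284) ≈ 70.33 dB

70.3 dB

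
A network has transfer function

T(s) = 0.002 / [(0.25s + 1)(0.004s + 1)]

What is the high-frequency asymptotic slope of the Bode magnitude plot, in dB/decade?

-40 dB/decade

Each pole contributes −20 dB/decade at high frequency; each zero contributes +20 dB/decade.
Net: 0 zero(s) − 2 pole(s) → -40 dB/decade.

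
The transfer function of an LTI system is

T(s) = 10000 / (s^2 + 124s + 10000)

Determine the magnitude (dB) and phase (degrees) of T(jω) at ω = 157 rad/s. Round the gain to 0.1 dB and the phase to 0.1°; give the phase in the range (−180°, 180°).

At s = jω = j157:
quadratic: (j157)² + 124·j157 + 10000 = -14649 + j19468 → |·| ≈ 24364, ∠ ≈ 126.96°
|T| = 10000 / 24364 ≈ 0.41044
Gain = 20 log₁₀(0.41044) ≈ -7.74 dB
∠T = 0.00° − 126.96° = -126.96°

-7.7 dB, -127.0°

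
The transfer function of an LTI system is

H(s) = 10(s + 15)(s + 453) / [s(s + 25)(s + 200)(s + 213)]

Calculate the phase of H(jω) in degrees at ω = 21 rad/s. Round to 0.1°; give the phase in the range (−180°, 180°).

At s = jω = j21:
zero (s+15): 15 + j21 → |·| = √(15²+21²) = √666 ≈ 25.807, ∠ = arctan(21/15) ≈ 54.46°
zero (s+453): 453 + j21 → |·| = √(453²+21²) = √205650 ≈ 453.49, ∠ = arctan(21/453) ≈ 2.65°
pole (s+25): 25 + j21 → |·| = √(25²+21²) = √1066 ≈ 32.65, ∠ = arctan(21/25) ≈ 40.03°
pole (s+200): 200 + j21 → |·| = √(200²+21²) = √40441 ≈ 201.1, ∠ = arctan(21/200) ≈ 5.99°
pole (s+213): 213 + j21 → |·| = √(213²+21²) = √45810 ≈ 214.03, ∠ = arctan(21/213) ≈ 5.63°
pole at origin: |s| = 21, ∠ = 90.00° (in denominator)
∠H = 57.11° − 141.65° = -84.54°

-84.5°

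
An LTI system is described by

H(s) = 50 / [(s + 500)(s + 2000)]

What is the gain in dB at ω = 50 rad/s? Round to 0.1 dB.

At s = jω = j50:
pole (s+500): 500 + j50 → |·| = √(500²+50²) = √252500 ≈ 502.49, ∠ = arctan(50/500) ≈ 5.71°
pole (s+2000): 2000 + j50 → |·| = √(2000²+50²) = √4002500 ≈ 2000.6, ∠ = arctan(50/2000) ≈ 1.43°
|H| = 50 / 1.0053e+06 ≈ 4.9736e-05
Gain = 20 log₁₀(4.9736e-05) ≈ -86.07 dB

-86.1 dB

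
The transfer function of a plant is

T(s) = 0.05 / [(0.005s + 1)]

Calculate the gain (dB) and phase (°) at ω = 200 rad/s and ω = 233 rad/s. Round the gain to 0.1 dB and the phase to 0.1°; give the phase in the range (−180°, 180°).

ω = 200: -29.0 dB, -45.0°; ω = 233: -29.7 dB, -49.4°

At ω = 200 rad/s:
pole (1 + j200·0.005) = 1 + j1 → |·| ≈ 1.4142, ∠ ≈ 45.00°
|T| = 0.05 · 1 / (1.4142) ≈ 0.035356
Gain = 20 log₁₀(0.035356) ≈ -29.03 dB
∠T = (0°) − (45.00°) = -45.00°

At ω = 233 rad/s:
pole (1 + j233·0.005) = 1 + j1.165 → |·| ≈ 1.5353, ∠ ≈ 49.36°
|T| = 0.05 · 1 / (1.5353) ≈ 0.032567
Gain = 20 log₁₀(0.032567) ≈ -29.74 dB
∠T = (0°) − (49.36°) = -49.36°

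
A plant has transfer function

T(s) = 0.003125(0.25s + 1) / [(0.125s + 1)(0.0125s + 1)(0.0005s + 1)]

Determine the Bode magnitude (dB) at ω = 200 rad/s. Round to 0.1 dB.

At ω = 200 rad/s:
zero (1 + j200·0.25) = 1 + j50 → |·| ≈ 50.01, ∠ ≈ 88.85°
pole (1 + j200·0.125) = 1 + j25 → |·| ≈ 25.02, ∠ ≈ 87.71°
pole (1 + j200·0.0125) = 1 + j2.5 → |·| ≈ 2.6926, ∠ ≈ 68.20°
pole (1 + j200·0.0005) = 1 + j0.1 → |·| ≈ 1.005, ∠ ≈ 5.71°
|T| = 0.003125 · 50.01 / (25.02 · 2.6926 · 1.005) ≈ 0.0023082
Gain = 20 log₁₀(0.0023082) ≈ -52.73 dB

-52.7 dB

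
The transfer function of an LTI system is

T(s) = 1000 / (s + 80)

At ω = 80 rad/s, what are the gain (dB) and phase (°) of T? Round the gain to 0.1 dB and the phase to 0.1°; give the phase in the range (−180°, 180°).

18.9 dB, -45.0°

Substitute s = j80:
Numerator: 1000 = 1000 + j0
Denominator: (j80) + 80 = 80 + j80
|N| = √(1000² + 0²) ≈ 1000, ∠N ≈ 0.00°
|D| = √(80² + 80²) ≈ 113.14, ∠D ≈ 45.00°
|T| = 1000 / 113.14 ≈ 8.8386
Gain = 20 log₁₀(8.8386) ≈ 18.93 dB
∠T = 0.00° − 45.00° = -45.00°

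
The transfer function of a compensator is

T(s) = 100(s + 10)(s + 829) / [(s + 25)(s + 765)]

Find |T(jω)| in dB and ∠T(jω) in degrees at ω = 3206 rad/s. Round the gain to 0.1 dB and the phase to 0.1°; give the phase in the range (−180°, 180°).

40.0 dB, -0.8°

At s = jω = j3206:
zero (s+10): 10 + j3206 → |·| = √(10²+3206²) = √10278536 ≈ 3206, ∠ = arctan(3206/10) ≈ 89.82°
zero (s+829): 829 + j3206 → |·| = √(829²+3206²) = √10965677 ≈ 3311.4, ∠ = arctan(3206/829) ≈ 75.50°
pole (s+25): 25 + j3206 → |·| = √(25²+3206²) = √10279061 ≈ 3206.1, ∠ = arctan(3206/25) ≈ 89.55°
pole (s+765): 765 + j3206 → |·| = √(765²+3206²) = √10863661 ≈ 3296, ∠ = arctan(3206/765) ≈ 76.58°
|T| = 100 · 1.0616e+07 / 1.0567e+07 ≈ 100.46
Gain = 20 log₁₀(100.46) ≈ 40.04 dB
∠T = 165.32° − 166.13° = -0.81°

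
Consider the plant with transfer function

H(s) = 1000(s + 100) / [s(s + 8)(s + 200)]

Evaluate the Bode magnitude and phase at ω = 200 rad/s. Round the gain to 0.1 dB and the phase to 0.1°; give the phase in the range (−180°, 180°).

-34.1 dB, -159.3°

At s = jω = j200:
zero (s+100): 100 + j200 → |·| = √(100²+200²) = √50000 ≈ 223.61, ∠ = arctan(200/100) ≈ 63.43°
pole (s+8): 8 + j200 → |·| = √(8²+200²) = √40064 ≈ 200.16, ∠ = arctan(200/8) ≈ 87.71°
pole (s+200): 200 + j200 → |·| = √(200²+200²) = √80000 ≈ 282.84, ∠ = arctan(200/200) ≈ 45.00°
pole at origin: |s| = 200, ∠ = 90.00° (in denominator)
|H| = 1000 · 223.61 / 1.1323e+07 ≈ 0.019748
Gain = 20 log₁₀(0.019748) ≈ -34.09 dB
∠H = 63.43° − 222.71° = -159.28°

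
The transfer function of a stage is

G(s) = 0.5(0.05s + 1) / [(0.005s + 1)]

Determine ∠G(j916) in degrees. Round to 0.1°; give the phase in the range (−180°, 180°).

11.1°

At ω = 916 rad/s:
zero (1 + j916·0.05) = 1 + j45.8 → |·| ≈ 45.811, ∠ ≈ 88.75°
pole (1 + j916·0.005) = 1 + j4.58 → |·| ≈ 4.6879, ∠ ≈ 77.68°
∠G = (88.75°) − (77.68°) = 11.07°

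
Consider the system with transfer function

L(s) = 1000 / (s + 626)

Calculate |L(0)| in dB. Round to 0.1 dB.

4.1 dB

L(0) = 1000 / 626 ≈ 1.5974
20 log₁₀(1.5974) ≈ 4.07 dB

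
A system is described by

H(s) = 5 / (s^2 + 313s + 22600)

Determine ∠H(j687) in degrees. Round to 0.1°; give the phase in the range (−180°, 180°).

Substitute s = j687:
Numerator: 5 = 5 + j0
Denominator: (j687)^2 + 313(j687) + 22600 = -449369 + j215031
|N| = √(5² + 0²) ≈ 5, ∠N ≈ 0.00°
|D| = √(449369² + 215031²) ≈ 4.9817e+05, ∠D ≈ 154.43°
∠H = 0.00° − 154.43° = -154.43°

-154.4°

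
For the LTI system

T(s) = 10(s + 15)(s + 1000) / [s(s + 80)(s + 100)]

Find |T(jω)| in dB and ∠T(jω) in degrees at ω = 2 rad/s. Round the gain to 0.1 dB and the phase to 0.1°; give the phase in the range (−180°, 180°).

At s = jω = j2:
zero (s+15): 15 + j2 → |·| = √(15²+2²) = √229 ≈ 15.133, ∠ = arctan(2/15) ≈ 7.59°
zero (s+1000): 1000 + j2 → |·| = √(1000²+2²) = √1000004 ≈ 1000, ∠ = arctan(2/1000) ≈ 0.11°
pole (s+80): 80 + j2 → |·| = √(80²+2²) = √6404 ≈ 80.025, ∠ = arctan(2/80) ≈ 1.43°
pole (s+100): 100 + j2 → |·| = √(100²+2²) = √10004 ≈ 100.02, ∠ = arctan(2/100) ≈ 1.15°
pole at origin: |s| = 2, ∠ = 90.00° (in denominator)
|T| = 10 · 15133 / 16008 ≈ 9.4534
Gain = 20 log₁₀(9.4534) ≈ 19.51 dB
∠T = 7.70° − 92.58° = -84.88°

19.5 dB, -84.9°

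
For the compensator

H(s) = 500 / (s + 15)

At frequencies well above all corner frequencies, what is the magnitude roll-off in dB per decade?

Each pole contributes −20 dB/decade at high frequency; each zero contributes +20 dB/decade.
Net: 0 zero(s) − 1 pole(s) → -20 dB/decade.

-20 dB/decade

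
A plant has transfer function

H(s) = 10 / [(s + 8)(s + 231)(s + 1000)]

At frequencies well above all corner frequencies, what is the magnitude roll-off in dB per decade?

Each pole contributes −20 dB/decade at high frequency; each zero contributes +20 dB/decade.
Net: 0 zero(s) − 3 pole(s) → -60 dB/decade.

-60 dB/decade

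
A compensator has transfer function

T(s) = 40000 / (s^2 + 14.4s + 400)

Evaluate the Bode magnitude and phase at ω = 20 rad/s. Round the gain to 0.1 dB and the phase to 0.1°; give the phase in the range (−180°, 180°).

At s = jω = j20:
quadratic: (j20)² + 14.4·j20 + 400 = 0 + j288 → |·| ≈ 288, ∠ ≈ 90.00°
|T| = 40000 / 288 ≈ 138.89
Gain = 20 log₁₀(138.89) ≈ 42.85 dB
∠T = 0.00° − 90.00° = -90.00°

42.9 dB, -90.0°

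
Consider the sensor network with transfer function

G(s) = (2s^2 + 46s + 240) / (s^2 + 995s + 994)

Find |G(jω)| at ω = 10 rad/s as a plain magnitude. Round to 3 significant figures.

Substitute s = j10:
Numerator: 2(j10)^2 + 46(j10) + 240 = 40 + j460
Denominator: (j10)^2 + 995(j10) + 994 = 894 + j9950
|N| = √(40² + 460²) ≈ 461.74, ∠N ≈ 85.03°
|D| = √(894² + 9950²) ≈ 9990.1, ∠D ≈ 84.87°
|G| = 461.74 / 9990.1 ≈ 0.04622

0.0462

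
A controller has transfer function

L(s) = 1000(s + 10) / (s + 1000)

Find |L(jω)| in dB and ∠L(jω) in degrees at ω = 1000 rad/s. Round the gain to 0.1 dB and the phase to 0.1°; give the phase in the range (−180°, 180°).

57.0 dB, 44.4°

At s = jω = j1000:
zero (s+10): 10 + j1000 → |·| = √(10²+1000²) = √1000100 ≈ 1000, ∠ = arctan(1000/10) ≈ 89.43°
pole (s+1000): 1000 + j1000 → |·| = √(1000²+1000²) = √2000000 ≈ 1414.2, ∠ = arctan(1000/1000) ≈ 45.00°
|L| = 1000 · 1000 / 1414.2 ≈ 707.11
Gain = 20 log₁₀(707.11) ≈ 56.99 dB
∠L = 89.43° − 45.00° = 44.43°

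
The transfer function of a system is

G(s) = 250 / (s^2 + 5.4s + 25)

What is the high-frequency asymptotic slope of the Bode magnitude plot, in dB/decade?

Each pole contributes −20 dB/decade at high frequency; each zero contributes +20 dB/decade.
Net: 0 zero(s) − 2 pole(s) → -40 dB/decade.

-40 dB/decade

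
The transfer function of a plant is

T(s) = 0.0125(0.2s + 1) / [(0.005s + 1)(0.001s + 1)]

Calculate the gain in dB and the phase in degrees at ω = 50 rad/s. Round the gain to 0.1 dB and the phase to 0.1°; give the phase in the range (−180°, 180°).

-18.3 dB, 67.4°

At ω = 50 rad/s:
zero (1 + j50·0.2) = 1 + j10 → |·| ≈ 10.05, ∠ ≈ 84.29°
pole (1 + j50·0.005) = 1 + j0.25 → |·| ≈ 1.0308, ∠ ≈ 14.04°
pole (1 + j50·0.001) = 1 + j0.05 → |·| ≈ 1.0012, ∠ ≈ 2.86°
|T| = 0.0125 · 10.05 / (1.0308 · 1.0012) ≈ 0.12173
Gain = 20 log₁₀(0.12173) ≈ -18.29 dB
∠T = (84.29°) − (14.04° + 2.86°) = 67.39°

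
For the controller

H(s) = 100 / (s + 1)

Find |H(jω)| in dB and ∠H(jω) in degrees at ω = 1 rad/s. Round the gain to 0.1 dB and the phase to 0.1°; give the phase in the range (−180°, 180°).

37.0 dB, -45.0°

Substitute s = j1:
Numerator: 100 = 100 + j0
Denominator: (j1) + 1 = 1 + j1
|N| = √(100² + 0²) ≈ 100, ∠N ≈ 0.00°
|D| = √(1² + 1²) ≈ 1.4142, ∠D ≈ 45.00°
|H| = 100 / 1.4142 ≈ 70.711
Gain = 20 log₁₀(70.711) ≈ 36.99 dB
∠H = 0.00° − 45.00° = -45.00°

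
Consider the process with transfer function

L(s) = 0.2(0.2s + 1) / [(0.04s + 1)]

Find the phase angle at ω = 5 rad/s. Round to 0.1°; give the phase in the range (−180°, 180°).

At ω = 5 rad/s:
zero (1 + j5·0.2) = 1 + j1 → |·| ≈ 1.4142, ∠ ≈ 45.00°
pole (1 + j5·0.04) = 1 + j0.2 → |·| ≈ 1.0198, ∠ ≈ 11.31°
∠L = (45.00°) − (11.31°) = 33.69°

33.7°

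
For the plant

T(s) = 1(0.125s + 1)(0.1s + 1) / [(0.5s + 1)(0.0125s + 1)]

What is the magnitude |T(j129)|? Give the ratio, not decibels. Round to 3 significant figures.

At ω = 129 rad/s:
zero (1 + j129·0.125) = 1 + j16.125 → |·| ≈ 16.156, ∠ ≈ 86.45°
zero (1 + j129·0.1) = 1 + j12.9 → |·| ≈ 12.939, ∠ ≈ 85.57°
pole (1 + j129·0.5) = 1 + j64.5 → |·| ≈ 64.508, ∠ ≈ 89.11°
pole (1 + j129·0.0125) = 1 + j1.6125 → |·| ≈ 1.8974, ∠ ≈ 58.19°
|T| = 1 · 16.156 · 12.939 / (64.508 · 1.8974) ≈ 1.7079

1.71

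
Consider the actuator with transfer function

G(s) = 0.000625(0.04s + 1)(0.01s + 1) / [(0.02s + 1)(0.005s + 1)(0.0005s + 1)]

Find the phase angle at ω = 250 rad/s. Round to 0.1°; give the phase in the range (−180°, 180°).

15.3°

At ω = 250 rad/s:
zero (1 + j250·0.04) = 1 + j10 → |·| ≈ 10.05, ∠ ≈ 84.29°
zero (1 + j250·0.01) = 1 + j2.5 → |·| ≈ 2.6926, ∠ ≈ 68.20°
pole (1 + j250·0.02) = 1 + j5 → |·| ≈ 5.099, ∠ ≈ 78.69°
pole (1 + j250·0.005) = 1 + j1.25 → |·| ≈ 1.6008, ∠ ≈ 51.34°
pole (1 + j250·0.0005) = 1 + j0.125 → |·| ≈ 1.0078, ∠ ≈ 7.13°
∠G = (84.29° + 68.20°) − (78.69° + 51.34° + 7.13°) = 15.33°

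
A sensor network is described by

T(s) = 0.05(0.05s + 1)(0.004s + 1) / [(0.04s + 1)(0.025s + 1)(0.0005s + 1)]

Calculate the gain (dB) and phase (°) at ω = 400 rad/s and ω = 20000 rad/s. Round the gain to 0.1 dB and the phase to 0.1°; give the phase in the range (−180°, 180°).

At ω = 400 rad/s:
zero (1 + j400·0.05) = 1 + j20 → |·| ≈ 20.025, ∠ ≈ 87.14°
zero (1 + j400·0.004) = 1 + j1.6 → |·| ≈ 1.8868, ∠ ≈ 57.99°
pole (1 + j400·0.04) = 1 + j16 → |·| ≈ 16.031, ∠ ≈ 86.42°
pole (1 + j400·0.025) = 1 + j10 → |·| ≈ 10.05, ∠ ≈ 84.29°
pole (1 + j400·0.0005) = 1 + j0.2 → |·| ≈ 1.0198, ∠ ≈ 11.31°
|T| = 0.05 · 20.025 · 1.8868 / (16.031 · 10.05 · 1.0198) ≈ 0.011498
Gain = 20 log₁₀(0.011498) ≈ -38.79 dB
∠T = (87.14° + 57.99°) − (86.42° + 84.29° + 11.31°) = -36.89°

At ω = 20000 rad/s:
zero (1 + j20000·0.05) = 1 + j1000 → |·| ≈ 1000, ∠ ≈ 89.94°
zero (1 + j20000·0.004) = 1 + j80 → |·| ≈ 80.006, ∠ ≈ 89.28°
pole (1 + j20000·0.04) = 1 + j800 → |·| ≈ 800, ∠ ≈ 89.93°
pole (1 + j20000·0.025) = 1 + j500 → |·| ≈ 500, ∠ ≈ 89.89°
pole (1 + j20000·0.0005) = 1 + j10 → |·| ≈ 10.05, ∠ ≈ 84.29°
|T| = 0.05 · 1000 · 80.006 / (800 · 500 · 10.05) ≈ 0.0009951
Gain = 20 log₁₀(0.0009951) ≈ -60.04 dB
∠T = (89.94° + 89.28°) − (89.93° + 89.89° + 84.29°) = -84.89°

ω = 400: -38.8 dB, -36.9°; ω = 20000: -60.0 dB, -84.9°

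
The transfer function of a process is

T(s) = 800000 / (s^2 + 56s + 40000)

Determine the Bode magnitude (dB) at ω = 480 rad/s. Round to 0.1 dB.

At s = jω = j480:
quadratic: (j480)² + 56·j480 + 40000 = -190400 + j26880 → |·| ≈ 1.9229e+05, ∠ ≈ 171.96°
|T| = 800000 / 1.9229e+05 ≈ 4.1604
Gain = 20 log₁₀(4.1604) ≈ 12.38 dB

12.4 dB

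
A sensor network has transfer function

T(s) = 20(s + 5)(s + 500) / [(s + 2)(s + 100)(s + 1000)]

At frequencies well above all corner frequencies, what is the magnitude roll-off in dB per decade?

-20 dB/decade

Each pole contributes −20 dB/decade at high frequency; each zero contributes +20 dB/decade.
Net: 2 zero(s) − 3 pole(s) → -20 dB/decade.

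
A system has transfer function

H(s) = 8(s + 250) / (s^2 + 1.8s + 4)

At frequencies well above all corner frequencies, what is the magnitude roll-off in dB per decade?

Each pole contributes −20 dB/decade at high frequency; each zero contributes +20 dB/decade.
Net: 1 zero(s) − 2 pole(s) → -20 dB/decade.

-20 dB/decade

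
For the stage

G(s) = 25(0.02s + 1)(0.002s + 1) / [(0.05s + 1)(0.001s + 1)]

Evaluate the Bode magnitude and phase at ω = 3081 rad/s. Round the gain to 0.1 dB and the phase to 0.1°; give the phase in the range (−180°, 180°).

At ω = 3081 rad/s:
zero (1 + j3081·0.02) = 1 + j61.62 → |·| ≈ 61.628, ∠ ≈ 89.07°
zero (1 + j3081·0.002) = 1 + j6.162 → |·| ≈ 6.2426, ∠ ≈ 80.78°
pole (1 + j3081·0.05) = 1 + j154.05 → |·| ≈ 154.05, ∠ ≈ 89.63°
pole (1 + j3081·0.001) = 1 + j3.081 → |·| ≈ 3.2392, ∠ ≈ 72.02°
|G| = 25 · 61.628 · 6.2426 / (154.05 · 3.2392) ≈ 19.275
Gain = 20 log₁₀(19.275) ≈ 25.70 dB
∠G = (89.07° + 80.78°) − (89.63° + 72.02°) = 8.20°

25.7 dB, 8.2°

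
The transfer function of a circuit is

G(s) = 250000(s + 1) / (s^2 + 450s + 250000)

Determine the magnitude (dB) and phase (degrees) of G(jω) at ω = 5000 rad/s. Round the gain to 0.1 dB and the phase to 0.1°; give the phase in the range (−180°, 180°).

34.0 dB, -84.8°

At s = jω = j5000:
zero (s+1): 1 + j5000 → |·| = √(1²+5000²) = √25000001 ≈ 5000, ∠ = arctan(5000/1) ≈ 89.99°
quadratic: (j5000)² + 450·j5000 + 250000 = -24750000 + j2250000 → |·| ≈ 2.4852e+07, ∠ ≈ 174.81°
|G| = 250000 · 5000 / 2.4852e+07 ≈ 50.298
Gain = 20 log₁₀(50.298) ≈ 34.03 dB
∠G = 89.99° − 174.81° = -84.82°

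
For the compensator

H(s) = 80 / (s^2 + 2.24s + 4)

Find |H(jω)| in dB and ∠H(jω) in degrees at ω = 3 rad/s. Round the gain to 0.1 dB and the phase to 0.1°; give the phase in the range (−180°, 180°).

19.6 dB, -126.7°

At s = jω = j3:
quadratic: (j3)² + 2.24·j3 + 4 = -5 + j6.72 → |·| ≈ 8.3761, ∠ ≈ 126.65°
|H| = 80 / 8.3761 ≈ 9.551
Gain = 20 log₁₀(9.551) ≈ 19.60 dB
∠H = 0.00° − 126.65° = -126.65°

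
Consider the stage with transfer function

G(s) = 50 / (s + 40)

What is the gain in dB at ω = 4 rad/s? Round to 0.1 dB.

Substitute s = j4:
Numerator: 50 = 50 + j0
Denominator: (j4) + 40 = 40 + j4
|N| = √(50² + 0²) ≈ 50, ∠N ≈ 0.00°
|D| = √(40² + 4²) ≈ 40.2, ∠D ≈ 5.71°
|G| = 50 / 40.2 ≈ 1.2438
Gain = 20 log₁₀(1.2438) ≈ 1.90 dB

1.9 dB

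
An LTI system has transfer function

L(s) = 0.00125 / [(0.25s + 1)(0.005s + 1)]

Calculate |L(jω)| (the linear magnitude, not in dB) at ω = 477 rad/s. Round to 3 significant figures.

4.05e-06

At ω = 477 rad/s:
pole (1 + j477·0.25) = 1 + j119.25 → |·| ≈ 119.25, ∠ ≈ 89.52°
pole (1 + j477·0.005) = 1 + j2.385 → |·| ≈ 2.5862, ∠ ≈ 67.25°
|L| = 0.00125 · 1 / (119.25 · 2.5862) ≈ 4.0531e-06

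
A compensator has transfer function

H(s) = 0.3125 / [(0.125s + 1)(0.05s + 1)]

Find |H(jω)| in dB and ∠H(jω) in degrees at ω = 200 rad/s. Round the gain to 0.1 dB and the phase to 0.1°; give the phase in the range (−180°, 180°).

At ω = 200 rad/s:
pole (1 + j200·0.125) = 1 + j25 → |·| ≈ 25.02, ∠ ≈ 87.71°
pole (1 + j200·0.05) = 1 + j10 → |·| ≈ 10.05, ∠ ≈ 84.29°
|H| = 0.3125 · 1 / (25.02 · 10.05) ≈ 0.0012428
Gain = 20 log₁₀(0.0012428) ≈ -58.11 dB
∠H = (0°) − (87.71° + 84.29°) = -172.00°

-58.1 dB, -172.0°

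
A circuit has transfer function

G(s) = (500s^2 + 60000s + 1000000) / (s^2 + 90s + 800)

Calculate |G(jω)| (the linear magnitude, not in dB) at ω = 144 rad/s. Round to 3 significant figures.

536

Substitute s = j144:
Numerator: 500(j144)^2 + 60000(j144) + 1000000 = -9368000 + j8640000
Denominator: (j144)^2 + 90(j144) + 800 = -19936 + j12960
|N| = √(9368000² + 8640000²) ≈ 1.2744e+07, ∠N ≈ 137.32°
|D| = √(19936² + 12960²) ≈ 23778, ∠D ≈ 146.97°
|G| = 1.2744e+07 / 23778 ≈ 535.96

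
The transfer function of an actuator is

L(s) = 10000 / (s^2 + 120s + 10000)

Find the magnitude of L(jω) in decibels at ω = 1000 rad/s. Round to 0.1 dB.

At s = jω = j1000:
quadratic: (j1000)² + 120·j1000 + 10000 = -990000 + j120000 → |·| ≈ 9.9725e+05, ∠ ≈ 173.09°
|L| = 10000 / 9.9725e+05 ≈ 0.010028
Gain = 20 log₁₀(0.010028) ≈ -39.98 dB

-40.0 dB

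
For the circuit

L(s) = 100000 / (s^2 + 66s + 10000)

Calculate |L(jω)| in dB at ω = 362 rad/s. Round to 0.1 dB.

At s = jω = j362:
quadratic: (j362)² + 66·j362 + 10000 = -121044 + j23892 → |·| ≈ 1.2338e+05, ∠ ≈ 168.83°
|L| = 100000 / 1.2338e+05 ≈ 0.8105
Gain = 20 log₁₀(0.8105) ≈ -1.82 dB

-1.8 dB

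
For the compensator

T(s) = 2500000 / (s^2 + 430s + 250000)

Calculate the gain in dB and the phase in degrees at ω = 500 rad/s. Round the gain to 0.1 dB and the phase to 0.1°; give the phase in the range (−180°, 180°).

At s = jω = j500:
quadratic: (j500)² + 430·j500 + 250000 = 0 + j215000 → |·| ≈ 2.15e+05, ∠ ≈ 90.00°
|T| = 2500000 / 2.15e+05 ≈ 11.628
Gain = 20 log₁₀(11.628) ≈ 21.31 dB
∠T = 0.00° − 90.00° = -90.00°

21.3 dB, -90.0°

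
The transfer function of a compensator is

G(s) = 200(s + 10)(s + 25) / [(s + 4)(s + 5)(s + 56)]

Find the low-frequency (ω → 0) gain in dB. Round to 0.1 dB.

G(0) = 200·10·25 / (4·5·56) ≈ 44.643
20 log₁₀(44.643) ≈ 33.00 dB

33.0 dB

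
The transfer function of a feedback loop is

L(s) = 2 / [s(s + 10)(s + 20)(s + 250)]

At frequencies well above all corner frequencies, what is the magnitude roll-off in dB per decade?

-80 dB/decade

Each pole contributes −20 dB/decade at high frequency; each zero contributes +20 dB/decade.
Net: 0 zero(s) − 4 pole(s) → -80 dB/decade.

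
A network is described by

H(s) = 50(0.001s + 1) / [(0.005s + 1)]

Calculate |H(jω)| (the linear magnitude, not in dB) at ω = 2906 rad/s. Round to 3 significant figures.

At ω = 2906 rad/s:
zero (1 + j2906·0.001) = 1 + j2.906 → |·| ≈ 3.0732, ∠ ≈ 71.01°
pole (1 + j2906·0.005) = 1 + j14.53 → |·| ≈ 14.564, ∠ ≈ 86.06°
|H| = 50 · 3.0732 / (14.564) ≈ 10.551

10.6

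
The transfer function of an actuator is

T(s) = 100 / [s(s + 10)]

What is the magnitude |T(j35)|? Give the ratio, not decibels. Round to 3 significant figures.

0.0785

At s = jω = j35:
pole (s+10): 10 + j35 → |·| = √(10²+35²) = √1325 ≈ 36.401, ∠ = arctan(35/10) ≈ 74.05°
pole at origin: |s| = 35, ∠ = 90.00° (in denominator)
|T| = 100 / 1274 ≈ 0.078493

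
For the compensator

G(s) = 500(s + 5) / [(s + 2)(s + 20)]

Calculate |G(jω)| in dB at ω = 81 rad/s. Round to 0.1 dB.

At s = jω = j81:
zero (s+5): 5 + j81 → |·| = √(5²+81²) = √6586 ≈ 81.154, ∠ = arctan(81/5) ≈ 86.47°
pole (s+2): 2 + j81 → |·| = √(2²+81²) = √6565 ≈ 81.025, ∠ = arctan(81/2) ≈ 88.59°
pole (s+20): 20 + j81 → |·| = √(20²+81²) = √6961 ≈ 83.433, ∠ = arctan(81/20) ≈ 76.13°
|G| = 500 · 81.154 / 6760.2 ≈ 6.0023
Gain = 20 log₁₀(6.0023) ≈ 15.57 dB

15.6 dB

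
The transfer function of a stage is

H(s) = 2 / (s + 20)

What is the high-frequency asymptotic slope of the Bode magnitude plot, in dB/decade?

-20 dB/decade

Each pole contributes −20 dB/decade at high frequency; each zero contributes +20 dB/decade.
Net: 0 zero(s) − 1 pole(s) → -20 dB/decade.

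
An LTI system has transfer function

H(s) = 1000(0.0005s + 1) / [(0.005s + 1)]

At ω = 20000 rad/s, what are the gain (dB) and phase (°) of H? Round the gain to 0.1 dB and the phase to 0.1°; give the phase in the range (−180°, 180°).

40.0 dB, -5.1°

At ω = 20000 rad/s:
zero (1 + j20000·0.0005) = 1 + j10 → |·| ≈ 10.05, ∠ ≈ 84.29°
pole (1 + j20000·0.005) = 1 + j100 → |·| ≈ 100, ∠ ≈ 89.43°
|H| = 1000 · 10.05 / (100) ≈ 100.5
Gain = 20 log₁₀(100.5) ≈ 40.04 dB
∠H = (84.29°) − (89.43°) = -5.14°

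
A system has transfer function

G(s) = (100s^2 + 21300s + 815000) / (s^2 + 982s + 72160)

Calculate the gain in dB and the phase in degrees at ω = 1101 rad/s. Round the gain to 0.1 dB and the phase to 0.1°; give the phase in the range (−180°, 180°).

37.9 dB, 32.5°

Substitute s = j1101:
Numerator: 100(j1101)^2 + 21300(j1101) + 815000 = -120405100 + j23451300
Denominator: (j1101)^2 + 982(j1101) + 72160 = -1140041 + j1081182
|N| = √(120405100² + 23451300²) ≈ 1.2267e+08, ∠N ≈ 168.98°
|D| = √(1140041² + 1081182²) ≈ 1.5712e+06, ∠D ≈ 136.52°
|G| = 1.2267e+08 / 1.5712e+06 ≈ 78.074
Gain = 20 log₁₀(78.074) ≈ 37.85 dB
∠G = 168.98° − 136.52° = 32.46°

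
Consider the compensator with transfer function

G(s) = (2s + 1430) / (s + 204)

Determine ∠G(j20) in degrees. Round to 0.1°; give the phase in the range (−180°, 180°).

-4.0°

Substitute s = j20:
Numerator: 2(j20) + 1430 = 1430 + j40
Denominator: (j20) + 204 = 204 + j20
|N| = √(1430² + 40²) ≈ 1430.6, ∠N ≈ 1.60°
|D| = √(204² + 20²) ≈ 204.98, ∠D ≈ 5.60°
∠G = 1.60° − 5.60° = -4.00°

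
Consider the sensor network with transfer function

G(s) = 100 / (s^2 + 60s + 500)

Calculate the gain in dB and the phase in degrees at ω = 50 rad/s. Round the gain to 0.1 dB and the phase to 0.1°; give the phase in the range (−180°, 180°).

Substitute s = j50:
Numerator: 100 = 100 + j0
Denominator: (j50)^2 + 60(j50) + 500 = -2000 + j3000
|N| = √(100² + 0²) ≈ 100, ∠N ≈ 0.00°
|D| = √(2000² + 3000²) ≈ 3605.6, ∠D ≈ 123.69°
|G| = 100 / 3605.6 ≈ 0.027735
Gain = 20 log₁₀(0.027735) ≈ -31.14 dB
∠G = 0.00° − 123.69° = -123.69°

-31.1 dB, -123.7°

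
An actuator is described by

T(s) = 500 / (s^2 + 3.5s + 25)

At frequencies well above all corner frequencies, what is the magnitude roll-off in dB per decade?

-40 dB/decade

Each pole contributes −20 dB/decade at high frequency; each zero contributes +20 dB/decade.
Net: 0 zero(s) − 2 pole(s) → -40 dB/decade.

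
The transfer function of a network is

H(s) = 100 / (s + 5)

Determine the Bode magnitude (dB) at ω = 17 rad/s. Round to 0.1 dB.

Substitute s = j17:
Numerator: 100 = 100 + j0
Denominator: (j17) + 5 = 5 + j17
|N| = √(100² + 0²) ≈ 100, ∠N ≈ 0.00°
|D| = √(5² + 17²) ≈ 17.72, ∠D ≈ 73.61°
|H| = 100 / 17.72 ≈ 5.6433
Gain = 20 log₁₀(5.6433) ≈ 15.03 dB

15.0 dB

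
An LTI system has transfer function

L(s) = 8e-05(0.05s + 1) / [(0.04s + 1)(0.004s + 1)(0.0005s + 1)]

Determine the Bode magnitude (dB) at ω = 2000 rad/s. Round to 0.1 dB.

-101.1 dB

At ω = 2000 rad/s:
zero (1 + j2000·0.05) = 1 + j100 → |·| ≈ 100, ∠ ≈ 89.43°
pole (1 + j2000·0.04) = 1 + j80 → |·| ≈ 80.006, ∠ ≈ 89.28°
pole (1 + j2000·0.004) = 1 + j8 → |·| ≈ 8.0623, ∠ ≈ 82.87°
pole (1 + j2000·0.0005) = 1 + j1 → |·| ≈ 1.4142, ∠ ≈ 45.00°
|L| = 8e-05 · 100 / (80.006 · 8.0623 · 1.4142) ≈ 8.77e-06
Gain = 20 log₁₀(8.77e-06) ≈ -101.14 dB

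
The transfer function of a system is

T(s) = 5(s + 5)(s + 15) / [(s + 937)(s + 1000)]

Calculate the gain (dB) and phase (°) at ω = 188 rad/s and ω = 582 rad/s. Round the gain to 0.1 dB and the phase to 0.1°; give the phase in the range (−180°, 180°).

ω = 188: -14.8 dB, 151.9°; ω = 582: 2.5 dB, 116.0°

At s = jω = j188:
zero (s+5): 5 + j188 → |·| = √(5²+188²) = √35369 ≈ 188.07, ∠ = arctan(188/5) ≈ 88.48°
zero (s+15): 15 + j188 → |·| = √(15²+188²) = √35569 ≈ 188.6, ∠ = arctan(188/15) ≈ 85.44°
pole (s+937): 937 + j188 → |·| = √(937²+188²) = √913313 ≈ 955.67, ∠ = arctan(188/937) ≈ 11.35°
pole (s+1000): 1000 + j188 → |·| = √(1000²+188²) = √1035344 ≈ 1017.5, ∠ = arctan(188/1000) ≈ 10.65°
|T| = 5 · 35470 / 9.7239e+05 ≈ 0.18239
Gain = 20 log₁₀(0.18239) ≈ -14.78 dB
∠T = 173.92° − 22.00° = 151.92°

At s = jω = j582:
zero (s+5): 5 + j582 → |·| = √(5²+582²) = √338749 ≈ 582.02, ∠ = arctan(582/5) ≈ 89.51°
zero (s+15): 15 + j582 → |·| = √(15²+582²) = √338949 ≈ 582.19, ∠ = arctan(582/15) ≈ 88.52°
pole (s+937): 937 + j582 → |·| = √(937²+582²) = √1216693 ≈ 1103, ∠ = arctan(582/937) ≈ 31.85°
pole (s+1000): 1000 + j582 → |·| = √(1000²+582²) = √1338724 ≈ 1157, ∠ = arctan(582/1000) ≈ 30.20°
|T| = 5 · 3.3885e+05 / 1.2762e+06 ≈ 1.3276
Gain = 20 log₁₀(1.3276) ≈ 2.46 dB
∠T = 178.03° − 62.05° = 115.98°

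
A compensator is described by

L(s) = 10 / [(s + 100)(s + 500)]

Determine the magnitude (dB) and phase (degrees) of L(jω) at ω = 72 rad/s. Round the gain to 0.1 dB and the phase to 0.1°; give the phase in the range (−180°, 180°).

At s = jω = j72:
pole (s+100): 100 + j72 → |·| = √(100²+72²) = √15184 ≈ 123.22, ∠ = arctan(72/100) ≈ 35.75°
pole (s+500): 500 + j72 → |·| = √(500²+72²) = √255184 ≈ 505.16, ∠ = arctan(72/500) ≈ 8.19°
|L| = 10 / 62246 ≈ 0.00016065
Gain = 20 log₁₀(0.00016065) ≈ -75.88 dB
∠L = 0.00° − 43.94° = -43.94°

-75.9 dB, -43.9°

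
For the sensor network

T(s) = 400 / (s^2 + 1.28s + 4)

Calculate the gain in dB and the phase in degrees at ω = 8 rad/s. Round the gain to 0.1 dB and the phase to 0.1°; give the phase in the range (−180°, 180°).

At s = jω = j8:
quadratic: (j8)² + 1.28·j8 + 4 = -60 + j10.24 → |·| ≈ 60.868, ∠ ≈ 170.31°
|T| = 400 / 60.868 ≈ 6.5716
Gain = 20 log₁₀(6.5716) ≈ 16.35 dB
∠T = 0.00° − 170.31° = -170.31°

16.4 dB, -170.3°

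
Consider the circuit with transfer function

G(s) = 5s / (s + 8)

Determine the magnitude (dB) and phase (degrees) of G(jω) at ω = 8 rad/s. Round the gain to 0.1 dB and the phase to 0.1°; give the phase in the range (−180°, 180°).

At s = jω = j8:
zero at origin: s = j8 → |·| = 8, ∠ = 90.00°
pole (s+8): 8 + j8 → |·| = √(8²+8²) = √128 ≈ 11.314, ∠ = arctan(8/8) ≈ 45.00°
|G| = 5 · 8 / 11.314 ≈ 3.5354
Gain = 20 log₁₀(3.5354) ≈ 10.97 dB
∠G = 90.00° − 45.00° = 45.00°

11.0 dB, 45.0°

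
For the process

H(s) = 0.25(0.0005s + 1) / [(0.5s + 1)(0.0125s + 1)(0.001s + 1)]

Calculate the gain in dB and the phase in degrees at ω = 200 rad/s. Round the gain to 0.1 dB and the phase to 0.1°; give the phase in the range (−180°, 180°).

At ω = 200 rad/s:
zero (1 + j200·0.0005) = 1 + j0.1 → |·| ≈ 1.005, ∠ ≈ 5.71°
pole (1 + j200·0.5) = 1 + j100 → |·| ≈ 100, ∠ ≈ 89.43°
pole (1 + j200·0.0125) = 1 + j2.5 → |·| ≈ 2.6926, ∠ ≈ 68.20°
pole (1 + j200·0.001) = 1 + j0.2 → |·| ≈ 1.0198, ∠ ≈ 11.31°
|H| = 0.25 · 1.005 / (100 · 2.6926 · 1.0198) ≈ 0.000915
Gain = 20 log₁₀(0.000915) ≈ -60.77 dB
∠H = (5.71°) − (89.43° + 68.20° + 11.31°) = -163.23°

-60.8 dB, -163.2°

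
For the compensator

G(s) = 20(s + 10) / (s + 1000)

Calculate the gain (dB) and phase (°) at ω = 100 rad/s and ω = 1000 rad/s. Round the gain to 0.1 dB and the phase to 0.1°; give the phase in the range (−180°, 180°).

ω = 100: 6.0 dB, 78.6°; ω = 1000: 23.0 dB, 44.4°

At s = jω = j100:
zero (s+10): 10 + j100 → |·| = √(10²+100²) = √10100 ≈ 100.5, ∠ = arctan(100/10) ≈ 84.29°
pole (s+1000): 1000 + j100 → |·| = √(1000²+100²) = √1010000 ≈ 1005, ∠ = arctan(100/1000) ≈ 5.71°
|G| = 20 · 100.5 / 1005 ≈ 2
Gain = 20 log₁₀(2) ≈ 6.02 dB
∠G = 84.29° − 5.71° = 78.58°

At s = jω = j1000:
zero (s+10): 10 + j1000 → |·| = √(10²+1000²) = √1000100 ≈ 1000, ∠ = arctan(1000/10) ≈ 89.43°
pole (s+1000): 1000 + j1000 → |·| = √(1000²+1000²) = √2000000 ≈ 1414.2, ∠ = arctan(1000/1000) ≈ 45.00°
|G| = 20 · 1000 / 1414.2 ≈ 14.142
Gain = 20 log₁₀(14.142) ≈ 23.01 dB
∠G = 89.43° − 45.00° = 44.43°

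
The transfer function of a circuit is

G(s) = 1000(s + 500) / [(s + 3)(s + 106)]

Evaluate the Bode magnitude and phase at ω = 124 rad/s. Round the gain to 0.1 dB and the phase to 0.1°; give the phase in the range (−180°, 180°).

28.1 dB, -124.2°

At s = jω = j124:
zero (s+500): 500 + j124 → |·| = √(500²+124²) = √265376 ≈ 515.15, ∠ = arctan(124/500) ≈ 13.93°
pole (s+3): 3 + j124 → |·| = √(3²+124²) = √15385 ≈ 124.04, ∠ = arctan(124/3) ≈ 88.61°
pole (s+106): 106 + j124 → |·| = √(106²+124²) = √26612 ≈ 163.13, ∠ = arctan(124/106) ≈ 49.47°
|G| = 1000 · 515.15 / 20235 ≈ 25.458
Gain = 20 log₁₀(25.458) ≈ 28.12 dB
∠G = 13.93° − 138.08° = -124.15°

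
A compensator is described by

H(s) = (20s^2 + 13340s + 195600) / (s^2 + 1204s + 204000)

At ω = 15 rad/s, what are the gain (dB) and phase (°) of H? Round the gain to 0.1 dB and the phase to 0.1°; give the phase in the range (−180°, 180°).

Substitute s = j15:
Numerator: 20(j15)^2 + 13340(j15) + 195600 = 191100 + j200100
Denominator: (j15)^2 + 1204(j15) + 204000 = 203775 + j18060
|N| = √(191100² + 200100²) ≈ 2.7669e+05, ∠N ≈ 46.32°
|D| = √(203775² + 18060²) ≈ 2.0457e+05, ∠D ≈ 5.06°
|H| = 2.7669e+05 / 2.0457e+05 ≈ 1.3525
Gain = 20 log₁₀(1.3525) ≈ 2.62 dB
∠H = 46.32° − 5.06° = 41.26°

2.6 dB, 41.3°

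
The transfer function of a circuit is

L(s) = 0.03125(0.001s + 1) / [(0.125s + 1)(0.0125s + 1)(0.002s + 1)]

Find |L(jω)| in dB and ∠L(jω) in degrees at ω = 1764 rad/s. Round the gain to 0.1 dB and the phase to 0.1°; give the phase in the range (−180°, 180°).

-109.0 dB, 169.1°

At ω = 1764 rad/s:
zero (1 + j1764·0.001) = 1 + j1.764 → |·| ≈ 2.0277, ∠ ≈ 60.45°
pole (1 + j1764·0.125) = 1 + j220.5 → |·| ≈ 220.5, ∠ ≈ 89.74°
pole (1 + j1764·0.0125) = 1 + j22.05 → |·| ≈ 22.073, ∠ ≈ 87.40°
pole (1 + j1764·0.002) = 1 + j3.528 → |·| ≈ 3.667, ∠ ≈ 74.17°
|L| = 0.03125 · 2.0277 / (220.5 · 22.073 · 3.667) ≈ 3.5504e-06
Gain = 20 log₁₀(3.5504e-06) ≈ -108.99 dB
∠L = (60.45°) − (89.74° + 87.40° + 74.17°) = -190.86° ≡ 169.14° (principal value)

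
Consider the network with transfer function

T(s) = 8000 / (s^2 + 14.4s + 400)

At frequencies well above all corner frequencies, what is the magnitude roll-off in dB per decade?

Each pole contributes −20 dB/decade at high frequency; each zero contributes +20 dB/decade.
Net: 0 zero(s) − 2 pole(s) → -40 dB/decade.

-40 dB/decade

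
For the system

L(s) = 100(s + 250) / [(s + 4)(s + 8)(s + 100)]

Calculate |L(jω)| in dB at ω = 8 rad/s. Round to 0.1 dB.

7.8 dB

At s = jω = j8:
zero (s+250): 250 + j8 → |·| = √(250²+8²) = √62564 ≈ 250.13, ∠ = arctan(8/250) ≈ 1.83°
pole (s+4): 4 + j8 → |·| = √(4²+8²) = √80 ≈ 8.9443, ∠ = arctan(8/4) ≈ 63.43°
pole (s+8): 8 + j8 → |·| = √(8²+8²) = √128 ≈ 11.314, ∠ = arctan(8/8) ≈ 45.00°
pole (s+100): 100 + j8 → |·| = √(100²+8²) = √10064 ≈ 100.32, ∠ = arctan(8/100) ≈ 4.57°
|L| = 100 · 250.13 / 10152 ≈ 2.4638
Gain = 20 log₁₀(2.4638) ≈ 7.83 dB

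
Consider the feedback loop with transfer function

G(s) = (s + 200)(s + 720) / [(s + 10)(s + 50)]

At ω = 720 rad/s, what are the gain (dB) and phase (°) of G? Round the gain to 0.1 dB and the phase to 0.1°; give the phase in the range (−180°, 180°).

At s = jω = j720:
zero (s+200): 200 + j720 → |·| = √(200²+720²) = √558400 ≈ 747.26, ∠ = arctan(720/200) ≈ 74.48°
zero (s+720): 720 + j720 → |·| = √(720²+720²) = √1036800 ≈ 1018.2, ∠ = arctan(720/720) ≈ 45.00°
pole (s+10): 10 + j720 → |·| = √(10²+720²) = √518500 ≈ 720.07, ∠ = arctan(720/10) ≈ 89.20°
pole (s+50): 50 + j720 → |·| = √(50²+720²) = √520900 ≈ 721.73, ∠ = arctan(720/50) ≈ 86.03°
|G| = 1 · 7.6086e+05 / 5.197e+05 ≈ 1.464
Gain = 20 log₁₀(1.464) ≈ 3.31 dB
∠G = 119.48° − 175.23° = -55.75°

3.3 dB, -55.8°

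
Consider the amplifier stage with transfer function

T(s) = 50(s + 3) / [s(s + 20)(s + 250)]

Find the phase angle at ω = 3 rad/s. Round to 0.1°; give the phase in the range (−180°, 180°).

At s = jω = j3:
zero (s+3): 3 + j3 → |·| = √(3²+3²) = √18 ≈ 4.2426, ∠ = arctan(3/3) ≈ 45.00°
pole (s+20): 20 + j3 → |·| = √(20²+3²) = √409 ≈ 20.224, ∠ = arctan(3/20) ≈ 8.53°
pole (s+250): 250 + j3 → |·| = √(250²+3²) = √62509 ≈ 250.02, ∠ = arctan(3/250) ≈ 0.69°
pole at origin: |s| = 3, ∠ = 90.00° (in denominator)
∠T = 45.00° − 99.22° = -54.22°

-54.2°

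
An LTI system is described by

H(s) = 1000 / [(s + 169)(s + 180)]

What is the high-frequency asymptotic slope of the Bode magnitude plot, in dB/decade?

Each pole contributes −20 dB/decade at high frequency; each zero contributes +20 dB/decade.
Net: 0 zero(s) − 2 pole(s) → -40 dB/decade.

-40 dB/decade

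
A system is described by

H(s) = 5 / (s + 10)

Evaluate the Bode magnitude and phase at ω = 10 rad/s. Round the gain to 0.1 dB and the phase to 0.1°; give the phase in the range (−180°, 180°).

-9.0 dB, -45.0°

Substitute s = j10:
Numerator: 5 = 5 + j0
Denominator: (j10) + 10 = 10 + j10
|N| = √(5² + 0²) ≈ 5, ∠N ≈ 0.00°
|D| = √(10² + 10²) ≈ 14.142, ∠D ≈ 45.00°
|H| = 5 / 14.142 ≈ 0.35356
Gain = 20 log₁₀(0.35356) ≈ -9.03 dB
∠H = 0.00° − 45.00° = -45.00°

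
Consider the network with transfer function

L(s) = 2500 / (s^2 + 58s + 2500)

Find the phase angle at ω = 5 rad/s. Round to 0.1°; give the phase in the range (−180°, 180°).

At s = jω = j5:
quadratic: (j5)² + 58·j5 + 2500 = 2475 + j290 → |·| ≈ 2491.9, ∠ ≈ 6.68°
∠L = 0.00° − 6.68° = -6.68°

-6.7°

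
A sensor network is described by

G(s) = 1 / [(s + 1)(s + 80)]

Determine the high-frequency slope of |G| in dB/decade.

-40 dB/decade

Each pole contributes −20 dB/decade at high frequency; each zero contributes +20 dB/decade.
Net: 0 zero(s) − 2 pole(s) → -40 dB/decade.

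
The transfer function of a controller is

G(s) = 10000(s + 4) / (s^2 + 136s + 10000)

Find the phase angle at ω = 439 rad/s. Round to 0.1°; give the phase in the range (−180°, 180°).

-72.4°

At s = jω = j439:
zero (s+4): 4 + j439 → |·| = √(4²+439²) = √192737 ≈ 439.02, ∠ = arctan(439/4) ≈ 89.48°
quadratic: (j439)² + 136·j439 + 10000 = -182721 + j59704 → |·| ≈ 1.9223e+05, ∠ ≈ 161.91°
∠G = 89.48° − 161.91° = -72.43°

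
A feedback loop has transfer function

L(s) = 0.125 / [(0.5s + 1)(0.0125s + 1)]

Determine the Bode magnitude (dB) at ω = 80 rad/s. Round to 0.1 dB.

-53.1 dB

At ω = 80 rad/s:
pole (1 + j80·0.5) = 1 + j40 → |·| ≈ 40.012, ∠ ≈ 88.57°
pole (1 + j80·0.0125) = 1 + j1 → |·| ≈ 1.4142, ∠ ≈ 45.00°
|L| = 0.125 · 1 / (40.012 · 1.4142) ≈ 0.0022091
Gain = 20 log₁₀(0.0022091) ≈ -53.12 dB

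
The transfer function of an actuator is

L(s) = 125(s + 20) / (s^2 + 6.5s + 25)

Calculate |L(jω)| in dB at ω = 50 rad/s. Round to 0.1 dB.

8.6 dB

At s = jω = j50:
zero (s+20): 20 + j50 → |·| = √(20²+50²) = √2900 ≈ 53.852, ∠ = arctan(50/20) ≈ 68.20°
quadratic: (j50)² + 6.5·j50 + 25 = -2475 + j325 → |·| ≈ 2496.2, ∠ ≈ 172.52°
|L| = 125 · 53.852 / 2496.2 ≈ 2.6967
Gain = 20 log₁₀(2.6967) ≈ 8.62 dB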